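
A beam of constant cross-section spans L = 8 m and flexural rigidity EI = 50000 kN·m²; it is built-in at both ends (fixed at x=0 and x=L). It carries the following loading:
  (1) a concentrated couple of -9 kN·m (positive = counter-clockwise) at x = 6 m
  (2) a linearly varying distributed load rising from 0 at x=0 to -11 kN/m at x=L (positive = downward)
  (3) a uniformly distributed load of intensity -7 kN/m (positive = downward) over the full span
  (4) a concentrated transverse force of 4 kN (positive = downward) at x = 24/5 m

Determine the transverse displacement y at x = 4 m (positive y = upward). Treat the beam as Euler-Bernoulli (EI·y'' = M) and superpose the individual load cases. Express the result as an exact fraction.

Load 1 — applied couple M₀=-9 kN·m at a=6 m (b=L-a=2):
  y_1 = (R_Ax³/6 - M_Ax²/2)/EI  [x≤a] with R_A=-81/64, M_A=-45/16 = ((-81/64)·4³/6 - (-45/16)·4²/2)/50000 = 9/50000 m
Load 2 — triangular load w₀=-11 kN/m (0→w₀ over full span):
  y_2 = -w₀x²(L-x)²(x+2L)/(120LEI) = -(-11)·4²·(8-4)²·(4+2·8)/(120·8·50000) = 11/9375 m
Load 3 — uniform load w=-7 kN/m over full span:
  y_3 = -wx²(L-x)²/(24EI) = -(-7)·4²·(8-4)²/(24·50000) = 14/9375 m
Load 4 — point force P=4 kN at a=24/5 m (b=L-a=16/5):
  y_4 = -Pb²x²(3aL-(3a+b)x)/(6L³EI)  [x≤a] = -4·(16/5)²·4²·(3·(24/5)·8-(3·(24/5)+(16/5))·4)/(6·8³·50000) = -224/1171875 m
Superposition: y = Σ y_i = 16597/6250000 m ≈ 0.002656 m

y(4) = 16597/6250000 m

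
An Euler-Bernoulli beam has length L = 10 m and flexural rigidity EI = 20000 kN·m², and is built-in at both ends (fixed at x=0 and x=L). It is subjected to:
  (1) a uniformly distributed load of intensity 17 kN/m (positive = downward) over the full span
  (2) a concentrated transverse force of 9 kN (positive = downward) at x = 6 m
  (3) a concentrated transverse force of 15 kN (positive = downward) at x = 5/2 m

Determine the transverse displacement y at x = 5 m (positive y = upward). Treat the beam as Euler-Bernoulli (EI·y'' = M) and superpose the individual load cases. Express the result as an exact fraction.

y(5) = -25141/960000 m

Load 1 — uniform load w=17 kN/m over full span:
  y_1 = -wx²(L-x)²/(24EI) = -17·5²·(10-5)²/(24·20000) = -17/768 m
Load 2 — point force P=9 kN at a=6 m (b=L-a=4):
  y_2 = -Pb²x²(3aL-(3a+b)x)/(6L³EI)  [x≤a] = -9·4²·5²·(3·6·10-(3·6+4)·5)/(6·10³·20000) = -21/10000 m
Load 3 — point force P=15 kN at a=5/2 m (b=L-a=15/2):
  y_3 = -Pa²(L-x)²(3bL-(3b+a)(L-x))/(6L³EI)  [x>a] = -15·(5/2)²·(10-5)²·(3·(15/2)·10-(3·(15/2)+(5/2))·(10-5))/(6·10³·20000) = -1/512 m
Superposition: y = Σ y_i = -25141/960000 m ≈ -0.026189 m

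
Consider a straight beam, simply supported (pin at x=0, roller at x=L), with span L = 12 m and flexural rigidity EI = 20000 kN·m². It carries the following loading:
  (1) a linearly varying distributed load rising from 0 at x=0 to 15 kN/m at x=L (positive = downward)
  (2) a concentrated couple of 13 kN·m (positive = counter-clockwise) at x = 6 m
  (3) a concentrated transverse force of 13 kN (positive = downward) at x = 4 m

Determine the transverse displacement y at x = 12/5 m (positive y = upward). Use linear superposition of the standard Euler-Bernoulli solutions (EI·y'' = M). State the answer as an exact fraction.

Load 1 — triangular load w₀=15 kN/m (0→w₀ over full span):
  y_1 = -w₀x(7L⁴-10L²x²+3x⁴)/(360LEI) = -15·(12/5)·(7·12⁴-10·12²·(12/5)²+3·(12/5)⁴)/(360·12·20000) = -111456/1953125 m
Load 2 — applied couple M₀=13 kN·m at a=6 m (b=L-a=6):
  y_2 = (M₀x³/(6L)+C₁x)/EI  [x≤a] with C₁=M₀(3b²-L²)/(6L)=-13/2 = (13·(12/5)³/(6·12)+(-13/2)·(12/5))/20000 = -819/1250000 m
Load 3 — point force P=13 kN at a=4 m (b=L-a=8):
  y_3 = -Pbx(L²-b²-x²)/(6LEI)  [x≤a] = -13·8·(12/5)·(12²-8²-(12/5)²)/(6·12·20000) = -3016/234375 m
Superposition: y = Σ y_i = -6617713/93750000 m ≈ -0.070589 m

y(12/5) = -6617713/93750000 m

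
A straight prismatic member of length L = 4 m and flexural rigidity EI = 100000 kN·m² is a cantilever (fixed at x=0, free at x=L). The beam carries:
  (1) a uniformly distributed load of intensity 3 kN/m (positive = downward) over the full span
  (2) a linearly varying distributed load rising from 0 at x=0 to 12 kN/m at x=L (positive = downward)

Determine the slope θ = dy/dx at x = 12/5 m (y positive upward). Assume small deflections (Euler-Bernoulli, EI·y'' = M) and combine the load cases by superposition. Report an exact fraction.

Load 1 — uniform load w=3 kN/m over full span:
  θ_1 = -wx(x²-3Lx+3L²)/(6EI) = -3·(12/5)·((12/5)²-3·4·(12/5)+3·4²)/(6·100000) = -117/390625 rad
Load 2 — triangular load w₀=12 kN/m (0→w₀ over full span):
  θ_2 = (w₀Lx²/4-w₀L²x/3-w₀x⁴/(24L))/EI = (12·4·(12/5)²/4-12·4²·(12/5)/3-12·(12/5)⁴/(24·4))/100000 = -1731/1953125 rad
Superposition: θ = Σ θ_i = -2316/1953125 rad ≈ -0.001186 rad

θ(12/5) = -2316/1953125 rad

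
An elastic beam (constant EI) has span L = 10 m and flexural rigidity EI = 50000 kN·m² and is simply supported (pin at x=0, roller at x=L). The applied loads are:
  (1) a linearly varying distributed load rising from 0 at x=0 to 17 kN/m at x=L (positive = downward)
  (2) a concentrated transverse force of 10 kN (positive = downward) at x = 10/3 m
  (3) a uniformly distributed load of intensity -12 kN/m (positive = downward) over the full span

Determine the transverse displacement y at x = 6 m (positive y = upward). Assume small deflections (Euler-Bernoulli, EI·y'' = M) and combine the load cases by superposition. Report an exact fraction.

Load 1 — triangular load w₀=17 kN/m (0→w₀ over full span):
  y_1 = -w₀x(7L⁴-10L²x²+3x⁴)/(360LEI) = -17·6·(7·10⁴-10·10²·6²+3·6⁴)/(360·10·50000) = -5032/234375 m
Load 2 — point force P=10 kN at a=10/3 m (b=L-a=20/3):
  y_2 = -Pa(L-x)(2Lx-a²-x²)/(6LEI)  [x>a] = -10·(10/3)·(10-6)·(2·10·6-(10/3)²-6²)/(6·10·50000) = -164/50625 m
Load 3 — uniform load w=-12 kN/m over full span:
  y_3 = -wx(L³-2Lx²+x³)/(24EI) = -(-12)·6·(10³-2·10·6²+6³)/(24·50000) = 93/3125 m
Superposition: y = Σ y_i = 31961/6328125 m ≈ 0.005051 m

y(6) = 31961/6328125 m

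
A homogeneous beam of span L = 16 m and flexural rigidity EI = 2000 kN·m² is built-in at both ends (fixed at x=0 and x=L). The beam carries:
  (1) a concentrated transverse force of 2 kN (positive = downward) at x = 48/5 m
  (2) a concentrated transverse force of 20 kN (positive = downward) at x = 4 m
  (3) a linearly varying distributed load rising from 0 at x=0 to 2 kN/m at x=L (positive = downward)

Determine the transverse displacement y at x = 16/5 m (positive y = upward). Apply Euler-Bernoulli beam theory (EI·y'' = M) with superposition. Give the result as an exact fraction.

Load 1 — point force P=2 kN at a=48/5 m (b=L-a=32/5):
  y_1 = -Pb²x²(3aL-(3a+b)x)/(6L³EI)  [x≤a] = -2·(32/5)²·(16/5)²·(3·(48/5)·16-(3·(48/5)+(32/5))·(16/5))/(6·16³·2000) = -34816/5859375 m
Load 2 — point force P=20 kN at a=4 m (b=L-a=12):
  y_2 = -Pb²x²(3aL-(3a+b)x)/(6L³EI)  [x≤a] = -20·12²·(16/5)²·(3·4·16-(3·4+12)·(16/5))/(6·16³·2000) = -216/3125 m
Load 3 — triangular load w₀=2 kN/m (0→w₀ over full span):
  y_3 = -w₀x²(L-x)²(x+2L)/(120LEI) = -2·(16/5)²·(16-(16/5))²·((16/5)+2·16)/(120·16·2000) = -180224/5859375 m
Superposition: y = Σ y_i = -41336/390625 m ≈ -0.105820 m

y(16/5) = -41336/390625 m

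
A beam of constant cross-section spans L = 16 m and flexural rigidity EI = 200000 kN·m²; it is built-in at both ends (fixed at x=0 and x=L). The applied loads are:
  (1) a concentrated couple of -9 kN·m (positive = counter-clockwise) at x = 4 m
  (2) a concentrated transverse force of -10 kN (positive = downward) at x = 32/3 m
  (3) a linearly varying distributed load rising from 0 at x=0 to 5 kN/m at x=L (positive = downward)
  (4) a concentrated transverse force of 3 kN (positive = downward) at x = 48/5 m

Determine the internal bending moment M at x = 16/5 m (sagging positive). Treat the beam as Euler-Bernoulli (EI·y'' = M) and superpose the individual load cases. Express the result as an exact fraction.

Load 1 — applied couple M₀=-9 kN·m at a=4 m (b=L-a=12):
  M_1 = R_Ax - M_A  [x≤a] with R_A=-81/128, M_A=27/16 = (-81/128)·(16/5) - (27/16) = -297/80 kN·m
Load 2 — point force P=-10 kN at a=32/3 m (b=L-a=16/3):
  M_2 = Pb²(3a+b)x/L³ - Pab²/L²  [x≤a] = (-10)·(16/3)²·(3·(32/3)+(16/3))·(16/5)/16³ - (-10)·(32/3)·(16/3)²/16² = 32/9 kN·m
Load 3 — triangular load w₀=5 kN/m (0→w₀ over full span):
  M_3 = 3w₀Lx/20 - w₀L²/30 - w₀x³/(6L) = 3·5·16·(16/5)/20 - 5·16²/30 - 5·(16/5)³/(6·16) = -448/75 kN·m
Load 4 — point force P=3 kN at a=48/5 m (b=L-a=32/5):
  M_4 = Pb²(3a+b)x/L³ - Pab²/L²  [x≤a] = 3·(32/5)²·(3·(48/5)+(32/5))·(16/5)/16³ - 3·(48/5)·(32/5)²/16² = -768/625 kN·m
Superposition: M = Σ M_i = -662317/90000 kN·m ≈ -7.359078 kN·m

M(16/5) = -662317/90000 kN·m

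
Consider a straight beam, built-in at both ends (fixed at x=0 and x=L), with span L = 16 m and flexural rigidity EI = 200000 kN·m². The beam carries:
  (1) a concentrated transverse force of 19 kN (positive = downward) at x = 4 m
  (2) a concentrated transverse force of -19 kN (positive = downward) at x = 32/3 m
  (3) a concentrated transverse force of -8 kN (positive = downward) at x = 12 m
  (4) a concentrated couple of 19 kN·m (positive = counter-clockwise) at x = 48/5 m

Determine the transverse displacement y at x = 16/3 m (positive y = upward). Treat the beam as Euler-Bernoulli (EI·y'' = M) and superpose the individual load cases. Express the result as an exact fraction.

y(16/3) = -3386/170859375 m

Load 1 — point force P=19 kN at a=4 m (b=L-a=12):
  y_1 = -Pa²(L-x)²(3bL-(3b+a)(L-x))/(6L³EI)  [x>a] = -19·4²·(16-(16/3))²·(3·12·16-(3·12+4)·(16-(16/3)))/(6·16³·200000) = -266/253125 m
Load 2 — point force P=-19 kN at a=32/3 m (b=L-a=16/3):
  y_2 = -Pb²x²(3aL-(3a+b)x)/(6L³EI)  [x≤a] = -(-19)·(16/3)²·(16/3)²·(3·(32/3)·16-(3·(32/3)+(16/3))·(16/3))/(6·16³·200000) = 6688/6834375 m
Load 3 — point force P=-8 kN at a=12 m (b=L-a=4):
  y_3 = -Pb²x²(3aL-(3a+b)x)/(6L³EI)  [x≤a] = -(-8)·4²·(16/3)²·(3·12·16-(3·12+4)·(16/3))/(6·16³·200000) = 68/253125 m
Load 4 — applied couple M₀=19 kN·m at a=48/5 m (b=L-a=32/5):
  y_4 = (R_Ax³/6 - M_Ax²/2)/EI  [x≤a] with R_A=171/100, M_A=152/25 = ((171/100)·(16/3)³/6 - (152/25)·(16/3)²/2)/200000 = -152/703125 m
Superposition: y = Σ y_i = -3386/170859375 m ≈ -0.000020 m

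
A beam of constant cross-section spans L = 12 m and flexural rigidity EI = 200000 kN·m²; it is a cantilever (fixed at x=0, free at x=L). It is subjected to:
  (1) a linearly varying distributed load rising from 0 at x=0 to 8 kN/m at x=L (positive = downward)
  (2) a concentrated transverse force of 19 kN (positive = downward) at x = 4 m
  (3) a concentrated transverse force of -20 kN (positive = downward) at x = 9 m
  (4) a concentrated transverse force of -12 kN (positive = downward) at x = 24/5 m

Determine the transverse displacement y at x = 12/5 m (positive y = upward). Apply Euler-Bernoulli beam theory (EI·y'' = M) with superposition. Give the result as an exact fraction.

y(12/5) = -273591/97656250 m

Load 1 — triangular load w₀=8 kN/m (0→w₀ over full span):
  y_1 = (w₀Lx³/12-w₀L²x²/6-w₀x⁵/(120L))/EI = (8·12·(12/5)³/12-8·12²·(12/5)²/6-8·(12/5)⁵/(120·12))/200000 = -243108/48828125 m
Load 2 — point force P=19 kN at a=4 m (b=L-a=8):
  y_2 = -Px²(3a-x)/(6EI)  [x≤a] = -19·(12/5)²·(3·4-(12/5))/(6·200000) = -342/390625 m
Load 3 — point force P=-20 kN at a=9 m (b=L-a=3):
  y_3 = -Px²(3a-x)/(6EI)  [x≤a] = -(-20)·(12/5)²·(3·9-(12/5))/(6·200000) = 369/156250 m
Load 4 — point force P=-12 kN at a=24/5 m (b=L-a=36/5):
  y_4 = -Px²(3a-x)/(6EI)  [x≤a] = -(-12)·(12/5)²·(3·(24/5)-(12/5))/(6·200000) = 54/78125 m
Superposition: y = Σ y_i = -273591/97656250 m ≈ -0.002802 m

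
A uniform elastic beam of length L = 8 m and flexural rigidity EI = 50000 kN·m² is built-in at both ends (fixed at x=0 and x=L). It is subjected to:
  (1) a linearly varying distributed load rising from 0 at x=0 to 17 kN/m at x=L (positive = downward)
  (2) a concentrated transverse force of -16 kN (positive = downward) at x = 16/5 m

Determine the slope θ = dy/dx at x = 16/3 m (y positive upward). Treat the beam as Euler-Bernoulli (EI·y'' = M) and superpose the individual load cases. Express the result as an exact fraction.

θ(16/3) = 23408/94921875 rad

Load 1 — triangular load w₀=17 kN/m (0→w₀ over full span):
  θ_1 = -w₀(2x(L-x)(L-2x)(x+2L)+x²(L-x)²)/(120LEI) = -17·(2·(16/3)·(8-(16/3))·(8-2·(16/3))·((16/3)+2·8)+(16/3)²·(8-(16/3))²)/(120·8·50000) = 1904/3796875 rad
Load 2 — point force P=-16 kN at a=16/5 m (b=L-a=24/5):
  θ_2 = Pa²(L-x)(2bL-(3b+a)(L-x))/(2L³EI)  [x>a] = (-16)·(16/5)²·(8-(16/3))·(2·(24/5)·8-(3·(24/5)+(16/5))·(8-(16/3)))/(2·8³·50000) = -896/3515625 rad
Superposition: θ = Σ θ_i = 23408/94921875 rad ≈ 0.000247 rad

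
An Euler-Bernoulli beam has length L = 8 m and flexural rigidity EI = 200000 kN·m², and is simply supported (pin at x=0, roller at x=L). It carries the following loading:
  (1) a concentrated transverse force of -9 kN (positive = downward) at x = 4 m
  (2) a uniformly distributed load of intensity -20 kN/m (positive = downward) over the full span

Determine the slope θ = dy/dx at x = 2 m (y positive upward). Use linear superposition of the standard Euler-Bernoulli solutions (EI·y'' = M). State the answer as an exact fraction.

Load 1 — point force P=-9 kN at a=4 m (b=L-a=4):
  θ_1 = -Pb(L²-b²-3x²)/(6LEI)  [x≤a] = -(-9)·4·(8²-4²-3·2²)/(6·8·200000) = 27/200000 rad
Load 2 — uniform load w=-20 kN/m over full span:
  θ_2 = -w(L³-6Lx²+4x³)/(24EI) = -(-20)·(8³-6·8·2²+4·2³)/(24·200000) = 11/7500 rad
Superposition: θ = Σ θ_i = 961/600000 rad ≈ 0.001602 rad

θ(2) = 961/600000 rad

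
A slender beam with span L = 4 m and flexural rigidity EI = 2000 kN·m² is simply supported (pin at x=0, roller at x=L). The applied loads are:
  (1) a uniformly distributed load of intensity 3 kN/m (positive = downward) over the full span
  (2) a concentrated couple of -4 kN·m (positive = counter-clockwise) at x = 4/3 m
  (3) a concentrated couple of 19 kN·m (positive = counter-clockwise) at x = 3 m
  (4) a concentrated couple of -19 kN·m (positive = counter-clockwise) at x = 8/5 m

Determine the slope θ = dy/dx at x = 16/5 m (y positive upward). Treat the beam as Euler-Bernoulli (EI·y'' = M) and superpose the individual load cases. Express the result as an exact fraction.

θ(16/5) = 207799/18000000 rad

Load 1 — uniform load w=3 kN/m over full span:
  θ_1 = -w(L³-6Lx²+4x³)/(24EI) = -3·(4³-6·4·(16/5)²+4·(16/5)³)/(24·2000) = 99/31250 rad
Load 2 — applied couple M₀=-4 kN·m at a=4/3 m (b=L-a=8/3):
  θ_2 = (M₀x²/(2L)-M₀(x-a)+C₁)/EI  [x>a] with C₁=M₀(3b²-L²)/(6L)=-8/9 = ((-4)·(16/5)²/(2·4)-(-4)·((16/5)-(4/3))+(-8/9))/2000 = 41/56250 rad
Load 3 — applied couple M₀=19 kN·m at a=3 m (b=L-a=1):
  θ_3 = (M₀x²/(2L)-M₀(x-a)+C₁)/EI  [x>a] with C₁=M₀(3b²-L²)/(6L)=-247/24 = (19·(16/5)²/(2·4)-19·((16/5)-3)+(-247/24))/2000 = 6137/1200000 rad
Load 4 — applied couple M₀=-19 kN·m at a=8/5 m (b=L-a=12/5):
  θ_4 = (M₀x²/(2L)-M₀(x-a)+C₁)/EI  [x>a] with C₁=M₀(3b²-L²)/(6L)=-76/75 = ((-19)·(16/5)²/(2·4)-(-19)·((16/5)-(8/5))+(-76/75))/2000 = 19/7500 rad
Superposition: θ = Σ θ_i = 207799/18000000 rad ≈ 0.011544 rad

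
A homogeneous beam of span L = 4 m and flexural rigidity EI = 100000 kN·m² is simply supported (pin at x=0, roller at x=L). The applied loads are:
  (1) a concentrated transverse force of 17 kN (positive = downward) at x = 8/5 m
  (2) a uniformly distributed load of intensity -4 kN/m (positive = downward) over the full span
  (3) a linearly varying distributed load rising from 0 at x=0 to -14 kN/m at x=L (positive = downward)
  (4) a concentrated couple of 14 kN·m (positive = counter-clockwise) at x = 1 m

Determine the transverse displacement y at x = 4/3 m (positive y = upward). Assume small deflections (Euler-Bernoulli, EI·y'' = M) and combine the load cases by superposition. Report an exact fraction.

y(4/3) = 967439/4556250000 m

Load 1 — point force P=17 kN at a=8/5 m (b=L-a=12/5):
  y_1 = -Pbx(L²-b²-x²)/(6LEI)  [x≤a] = -17·(12/5)·(4/3)·(4²-(12/5)²-(4/3)²)/(6·4·100000) = -2023/10546875 m
Load 2 — uniform load w=-4 kN/m over full span:
  y_2 = -wx(L³-2Lx²+x³)/(24EI) = -(-4)·(4/3)·(4³-2·4·(4/3)²+(4/3)³)/(24·100000) = 88/759375 m
Load 3 — triangular load w₀=-14 kN/m (0→w₀ over full span):
  y_3 = -w₀x(7L⁴-10L²x²+3x⁴)/(360LEI) = -(-14)·(4/3)·(7·4⁴-10·4²·(4/3)²+3·(4/3)⁴)/(360·4·100000) = 448/2278125 m
Load 4 — applied couple M₀=14 kN·m at a=1 m (b=L-a=3):
  y_4 = (M₀x³/(6L)-M₀(x-a)²/2+C₁x)/EI  [x>a] with C₁=M₀(3b²-L²)/(6L)=77/12 = (14·(4/3)³/(6·4)-14·((4/3)-1)²/2+(77/12)·(4/3))/100000 = 371/4050000 m
Superposition: y = Σ y_i = 967439/4556250000 m ≈ 0.000212 m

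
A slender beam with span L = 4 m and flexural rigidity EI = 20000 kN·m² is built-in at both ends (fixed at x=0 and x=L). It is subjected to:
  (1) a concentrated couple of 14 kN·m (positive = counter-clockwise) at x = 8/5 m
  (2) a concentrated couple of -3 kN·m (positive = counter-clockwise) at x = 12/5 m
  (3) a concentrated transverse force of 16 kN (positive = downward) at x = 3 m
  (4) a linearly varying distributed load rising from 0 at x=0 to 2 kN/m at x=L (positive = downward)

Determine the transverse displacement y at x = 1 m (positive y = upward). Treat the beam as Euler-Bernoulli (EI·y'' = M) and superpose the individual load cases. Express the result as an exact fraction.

Load 1 — applied couple M₀=14 kN·m at a=8/5 m (b=L-a=12/5):
  y_1 = (R_Ax³/6 - M_Ax²/2)/EI  [x≤a] with R_A=126/25, M_A=42/25 = ((126/25)·1³/6 - (42/25)·1²/2)/20000 = 0 m
Load 2 — applied couple M₀=-3 kN·m at a=12/5 m (b=L-a=8/5):
  y_2 = (R_Ax³/6 - M_Ax²/2)/EI  [x≤a] with R_A=-27/25, M_A=-24/25 = ((-27/25)·1³/6 - (-24/25)·1²/2)/20000 = 3/200000 m
Load 3 — point force P=16 kN at a=3 m (b=L-a=1):
  y_3 = -Pb²x²(3aL-(3a+b)x)/(6L³EI)  [x≤a] = -16·1²·1²·(3·3·4-(3·3+1)·1)/(6·4³·20000) = -13/240000 m
Load 4 — triangular load w₀=2 kN/m (0→w₀ over full span):
  y_4 = -w₀x²(L-x)²(x+2L)/(120LEI) = -2·1²·(4-1)²·(1+2·4)/(120·4·20000) = -27/1600000 m
Superposition: y = Σ y_i = -269/4800000 m ≈ -0.000056 m

y(1) = -269/4800000 m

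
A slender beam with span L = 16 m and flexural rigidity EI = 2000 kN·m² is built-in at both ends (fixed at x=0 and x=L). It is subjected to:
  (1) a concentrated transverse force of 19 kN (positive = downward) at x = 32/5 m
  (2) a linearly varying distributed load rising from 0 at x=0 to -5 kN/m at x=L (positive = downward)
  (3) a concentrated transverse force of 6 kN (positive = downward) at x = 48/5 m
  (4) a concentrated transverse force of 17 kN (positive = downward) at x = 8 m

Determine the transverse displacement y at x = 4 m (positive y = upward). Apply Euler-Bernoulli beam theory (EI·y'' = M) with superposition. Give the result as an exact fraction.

Load 1 — point force P=19 kN at a=32/5 m (b=L-a=48/5):
  y_1 = -Pb²x²(3aL-(3a+b)x)/(6L³EI)  [x≤a] = -19·(48/5)²·4²·(3·(32/5)·16-(3·(32/5)+(48/5))·4)/(6·16³·2000) = -342/3125 m
Load 2 — triangular load w₀=-5 kN/m (0→w₀ over full span):
  y_2 = -w₀x²(L-x)²(x+2L)/(120LEI) = -(-5)·4²·(16-4)²·(4+2·16)/(120·16·2000) = 27/250 m
Load 3 — point force P=6 kN at a=48/5 m (b=L-a=32/5):
  y_3 = -Pb²x²(3aL-(3a+b)x)/(6L³EI)  [x≤a] = -6·(32/5)²·4²·(3·(48/5)·16-(3·(48/5)+(32/5))·4)/(6·16³·2000) = -16/625 m
Load 4 — point force P=17 kN at a=8 m (b=L-a=8):
  y_4 = -Pb²x²(3aL-(3a+b)x)/(6L³EI)  [x≤a] = -17·8²·4²·(3·8·16-(3·8+8)·4)/(6·16³·2000) = -34/375 m
Superposition: y = Σ y_i = -2207/18750 m ≈ -0.117707 m

y(4) = -2207/18750 m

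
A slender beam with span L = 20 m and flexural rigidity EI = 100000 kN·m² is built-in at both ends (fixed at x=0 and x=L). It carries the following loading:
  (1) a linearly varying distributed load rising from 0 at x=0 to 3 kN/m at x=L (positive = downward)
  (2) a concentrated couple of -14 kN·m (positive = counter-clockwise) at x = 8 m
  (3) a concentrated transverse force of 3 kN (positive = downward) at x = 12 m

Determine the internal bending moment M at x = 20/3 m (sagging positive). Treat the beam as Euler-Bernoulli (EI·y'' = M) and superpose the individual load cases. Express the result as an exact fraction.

M(20/3) = 5962/675 kN·m

Load 1 — triangular load w₀=3 kN/m (0→w₀ over full span):
  M_1 = 3w₀Lx/20 - w₀L²/30 - w₀x³/(6L) = 3·3·20·(20/3)/20 - 3·20²/30 - 3·(20/3)³/(6·20) = 340/27 kN·m
Load 2 — applied couple M₀=-14 kN·m at a=8 m (b=L-a=12):
  M_2 = R_Ax - M_A  [x≤a] with R_A=-126/125, M_A=-42/25 = (-126/125)·(20/3) - (-42/25) = -126/25 kN·m
Load 3 — point force P=3 kN at a=12 m (b=L-a=8):
  M_3 = Pb²(3a+b)x/L³ - Pab²/L²  [x≤a] = 3·8²·(3·12+8)·(20/3)/20³ - 3·12·8²/20² = 32/25 kN·m
Superposition: M = Σ M_i = 5962/675 kN·m ≈ 8.832593 kN·m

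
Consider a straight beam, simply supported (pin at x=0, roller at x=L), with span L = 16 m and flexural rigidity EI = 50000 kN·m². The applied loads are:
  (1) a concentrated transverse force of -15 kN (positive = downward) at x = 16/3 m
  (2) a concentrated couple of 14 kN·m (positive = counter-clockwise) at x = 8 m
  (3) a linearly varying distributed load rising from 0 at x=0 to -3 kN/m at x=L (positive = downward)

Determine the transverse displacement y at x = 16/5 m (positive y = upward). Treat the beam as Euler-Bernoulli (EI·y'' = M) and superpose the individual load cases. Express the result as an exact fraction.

Load 1 — point force P=-15 kN at a=16/3 m (b=L-a=32/3):
  y_1 = -Pbx(L²-b²-x²)/(6LEI)  [x≤a] = -(-15)·(32/3)·(16/5)·(16²-(32/3)²-(16/5)²)/(6·16·50000) = 29696/2109375 m
Load 2 — applied couple M₀=14 kN·m at a=8 m (b=L-a=8):
  y_2 = (M₀x³/(6L)+C₁x)/EI  [x≤a] with C₁=M₀(3b²-L²)/(6L)=-28/3 = (14·(16/5)³/(6·16)+(-28/3)·(16/5))/50000 = -196/390625 m
Load 3 — triangular load w₀=-3 kN/m (0→w₀ over full span):
  y_3 = -w₀x(7L⁴-10L²x²+3x⁴)/(360LEI) = -(-3)·(16/5)·(7·16⁴-10·16²·(16/5)²+3·(16/5)⁴)/(360·16·50000) = 704512/48828125 m
Superposition: y = Σ y_i = 36920324/1318359375 m ≈ 0.028005 m

y(16/5) = 36920324/1318359375 m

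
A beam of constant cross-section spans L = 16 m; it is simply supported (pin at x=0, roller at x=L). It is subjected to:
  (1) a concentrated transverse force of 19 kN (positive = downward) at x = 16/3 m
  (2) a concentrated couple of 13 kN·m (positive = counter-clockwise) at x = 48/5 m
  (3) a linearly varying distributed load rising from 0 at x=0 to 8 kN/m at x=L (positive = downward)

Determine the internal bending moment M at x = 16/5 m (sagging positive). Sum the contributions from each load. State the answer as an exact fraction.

Load 1 — point force P=19 kN at a=16/3 m (b=L-a=32/3):
  M_1 = Pbx/L  [x≤a] = 19·(32/3)·(16/5)/16 = 608/15 kN·m
Load 2 — applied couple M₀=13 kN·m at a=48/5 m (b=L-a=32/5):
  M_2 = M₀x/L  [x≤a] = 13·(16/5)/16 = 13/5 kN·m
Load 3 — triangular load w₀=8 kN/m (0→w₀ over full span):
  M_3 = w₀Lx/6 - w₀x³/(6L) = 8·16·(16/5)/6 - 8·(16/5)³/(6·16) = 8192/125 kN·m
Superposition: M = Σ M_i = 40751/375 kN·m ≈ 108.669333 kN·m

M(16/5) = 40751/375 kN·m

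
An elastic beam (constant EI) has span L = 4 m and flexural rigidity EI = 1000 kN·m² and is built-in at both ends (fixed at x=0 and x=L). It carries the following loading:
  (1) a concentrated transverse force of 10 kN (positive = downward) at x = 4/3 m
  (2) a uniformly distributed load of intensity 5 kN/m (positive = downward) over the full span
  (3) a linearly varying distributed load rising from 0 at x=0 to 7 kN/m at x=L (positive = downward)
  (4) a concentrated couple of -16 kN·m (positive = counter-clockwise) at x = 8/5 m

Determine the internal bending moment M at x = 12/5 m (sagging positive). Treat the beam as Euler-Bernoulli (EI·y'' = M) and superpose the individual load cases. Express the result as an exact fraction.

Load 1 — point force P=10 kN at a=4/3 m (b=L-a=8/3):
  M_1 = Pa²(a+3b)(L-x)/L³ - Pa²b/L²  [x>a] = 10·(4/3)²·((4/3)+3·(8/3))·(4-(12/5))/4³ - 10·(4/3)²·(8/3)/4² = 32/27 kN·m
Load 2 — uniform load w=5 kN/m over full span:
  M_2 = wLx/2 - wL²/12 - wx²/2 = 5·4·(12/5)/2 - 5·4²/12 - 5·(12/5)²/2 = 44/15 kN·m
Load 3 — triangular load w₀=7 kN/m (0→w₀ over full span):
  M_3 = 3w₀Lx/20 - w₀L²/30 - w₀x³/(6L) = 3·7·4·(12/5)/20 - 7·4²/30 - 7·(12/5)³/(6·4) = 868/375 kN·m
Load 4 — applied couple M₀=-16 kN·m at a=8/5 m (b=L-a=12/5):
  M_4 = R_Ax - M_A - M₀  [x>a] with R_A=-144/25, M_A=-48/25 = (-144/25)·(12/5) - (-48/25) - (-16) = 512/125 kN·m
Superposition: M = Σ M_i = 35536/3375 kN·m ≈ 10.529185 kN·m

M(12/5) = 35536/3375 kN·m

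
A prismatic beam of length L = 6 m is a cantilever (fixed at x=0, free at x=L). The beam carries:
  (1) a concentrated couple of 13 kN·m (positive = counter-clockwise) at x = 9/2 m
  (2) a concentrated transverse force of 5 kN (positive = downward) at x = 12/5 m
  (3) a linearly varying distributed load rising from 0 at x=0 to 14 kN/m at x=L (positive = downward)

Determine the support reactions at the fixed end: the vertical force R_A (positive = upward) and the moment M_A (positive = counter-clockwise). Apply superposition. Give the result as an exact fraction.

Load 1 — applied couple M₀=13 kN·m at a=9/2 m (b=L-a=3/2):
  R_A = 0 kN
  M_A = -M₀ = -13 kN·m
Load 2 — point force P=5 kN at a=12/5 m (b=L-a=18/5):
  R_A = P = 5 kN
  M_A = Pa = 5·(12/5) = 12 kN·m
Load 3 — triangular load w₀=14 kN/m (0→w₀ over full span):
  R_A = w₀L/2 = 14·6/2 = 42 kN
  M_A = w₀L²/3 = 14·6²/3 = 168 kN·m
Superposition: R_A = 47 kN, M_A = 167 kN·m

R_A = 47 kN, M_A = 167 kN·m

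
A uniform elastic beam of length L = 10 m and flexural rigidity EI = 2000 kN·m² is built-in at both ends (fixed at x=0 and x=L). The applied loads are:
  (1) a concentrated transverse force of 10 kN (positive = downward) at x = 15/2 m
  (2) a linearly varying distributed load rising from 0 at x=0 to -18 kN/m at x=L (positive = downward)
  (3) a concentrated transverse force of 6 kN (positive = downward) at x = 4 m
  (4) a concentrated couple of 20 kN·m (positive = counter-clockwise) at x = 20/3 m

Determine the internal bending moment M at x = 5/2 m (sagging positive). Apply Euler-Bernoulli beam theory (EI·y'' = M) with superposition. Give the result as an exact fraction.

M(5/2) = -2011/800 kN·m

Load 1 — point force P=10 kN at a=15/2 m (b=L-a=5/2):
  M_1 = Pb²(3a+b)x/L³ - Pab²/L²  [x≤a] = 10·(5/2)²·(3·(15/2)+(5/2))·(5/2)/10³ - 10·(15/2)·(5/2)²/10² = -25/32 kN·m
Load 2 — triangular load w₀=-18 kN/m (0→w₀ over full span):
  M_2 = 3w₀Lx/20 - w₀L²/30 - w₀x³/(6L) = 3·(-18)·10·(5/2)/20 - (-18)·10²/30 - (-18)·(5/2)³/(6·10) = -45/16 kN·m
Load 3 — point force P=6 kN at a=4 m (b=L-a=6):
  M_3 = Pb²(3a+b)x/L³ - Pab²/L²  [x≤a] = 6·6²·(3·4+6)·(5/2)/10³ - 6·4·6²/10² = 27/25 kN·m
Load 4 — applied couple M₀=20 kN·m at a=20/3 m (b=L-a=10/3):
  M_4 = R_Ax - M_A  [x≤a] with R_A=8/3, M_A=20/3 = (8/3)·(5/2) - (20/3) = 0 kN·m
Superposition: M = Σ M_i = -2011/800 kN·m ≈ -2.513750 kN·m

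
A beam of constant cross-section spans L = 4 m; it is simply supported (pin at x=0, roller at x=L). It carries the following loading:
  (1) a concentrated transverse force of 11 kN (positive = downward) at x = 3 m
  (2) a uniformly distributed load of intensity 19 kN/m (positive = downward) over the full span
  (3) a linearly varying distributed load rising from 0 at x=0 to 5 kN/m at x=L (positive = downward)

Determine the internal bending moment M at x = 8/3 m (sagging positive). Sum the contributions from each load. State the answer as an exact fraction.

M(8/3) = 3730/81 kN·m

Load 1 — point force P=11 kN at a=3 m (b=L-a=1):
  M_1 = Pbx/L  [x≤a] = 11·1·(8/3)/4 = 22/3 kN·m
Load 2 — uniform load w=19 kN/m over full span:
  M_2 = wx(L-x)/2 = 19·(8/3)·(4-(8/3))/2 = 304/9 kN·m
Load 3 — triangular load w₀=5 kN/m (0→w₀ over full span):
  M_3 = w₀Lx/6 - w₀x³/(6L) = 5·4·(8/3)/6 - 5·(8/3)³/(6·4) = 400/81 kN·m
Superposition: M = Σ M_i = 3730/81 kN·m ≈ 46.049383 kN·m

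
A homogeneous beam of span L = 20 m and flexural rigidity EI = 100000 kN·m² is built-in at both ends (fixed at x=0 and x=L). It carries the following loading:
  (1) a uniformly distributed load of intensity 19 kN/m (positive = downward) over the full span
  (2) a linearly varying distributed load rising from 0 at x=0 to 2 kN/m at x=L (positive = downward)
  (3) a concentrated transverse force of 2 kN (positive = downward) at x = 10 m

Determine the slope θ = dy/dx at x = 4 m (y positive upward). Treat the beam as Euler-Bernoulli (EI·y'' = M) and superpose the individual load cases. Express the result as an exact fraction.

Load 1 — uniform load w=19 kN/m over full span:
  θ_1 = -wx(L-x)(L-2x)/(12EI) = -19·4·(20-4)·(20-2·4)/(12·100000) = -38/3125 rad
Load 2 — triangular load w₀=2 kN/m (0→w₀ over full span):
  θ_2 = -w₀(2x(L-x)(L-2x)(x+2L)+x²(L-x)²)/(120LEI) = -2·(2·4·(20-4)·(20-2·4)·(4+2·20)+4²·(20-4)²)/(120·20·100000) = -28/46875 rad
Load 3 — point force P=2 kN at a=10 m (b=L-a=10):
  θ_3 = -Pb²x(2aL-(3a+b)x)/(2L³EI)  [x≤a] = -2·10²·4·(2·10·20-(3·10+10)·4)/(2·20³·100000) = -3/25000 rad
Superposition: θ = Σ θ_i = -4829/375000 rad ≈ -0.012877 rad

θ(4) = -4829/375000 rad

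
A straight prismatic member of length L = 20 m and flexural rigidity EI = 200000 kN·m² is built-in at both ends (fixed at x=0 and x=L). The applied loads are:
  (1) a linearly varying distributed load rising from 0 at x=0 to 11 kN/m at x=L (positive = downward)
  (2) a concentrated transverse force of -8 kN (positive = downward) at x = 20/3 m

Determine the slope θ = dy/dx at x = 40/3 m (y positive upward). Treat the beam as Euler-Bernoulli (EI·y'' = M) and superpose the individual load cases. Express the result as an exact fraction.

θ(40/3) = 67/60750 rad

Load 1 — triangular load w₀=11 kN/m (0→w₀ over full span):
  θ_1 = -w₀(2x(L-x)(L-2x)(x+2L)+x²(L-x)²)/(120LEI) = -11·(2·(40/3)·(20-(40/3))·(20-2·(40/3))·((40/3)+2·20)+(40/3)²·(20-(40/3))²)/(120·20·200000) = 77/60750 rad
Load 2 — point force P=-8 kN at a=20/3 m (b=L-a=40/3):
  θ_2 = Pa²(L-x)(2bL-(3b+a)(L-x))/(2L³EI)  [x>a] = (-8)·(20/3)²·(20-(40/3))·(2·(40/3)·20-(3·(40/3)+(20/3))·(20-(40/3)))/(2·20³·200000) = -1/6075 rad
Superposition: θ = Σ θ_i = 67/60750 rad ≈ 0.001103 rad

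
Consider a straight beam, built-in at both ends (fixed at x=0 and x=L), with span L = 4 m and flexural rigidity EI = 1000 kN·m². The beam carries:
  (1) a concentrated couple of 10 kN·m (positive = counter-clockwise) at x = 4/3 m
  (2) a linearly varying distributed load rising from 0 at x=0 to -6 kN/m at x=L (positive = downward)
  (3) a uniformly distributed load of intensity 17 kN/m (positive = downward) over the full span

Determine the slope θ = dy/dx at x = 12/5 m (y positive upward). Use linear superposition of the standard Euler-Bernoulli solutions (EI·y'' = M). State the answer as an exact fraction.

Load 1 — applied couple M₀=10 kN·m at a=4/3 m (b=L-a=8/3):
  θ_1 = (R_Ax²/2 - M_Ax - M₀(x-a))/EI  [x>a] with R_A=10/3, M_A=0 = ((10/3)·(12/5)²/2 - 0·(12/5) - 10·((12/5)-(4/3)))/1000 = -2/1875 rad
Load 2 — triangular load w₀=-6 kN/m (0→w₀ over full span):
  θ_2 = -w₀(2x(L-x)(L-2x)(x+2L)+x²(L-x)²)/(120LEI) = -(-6)·(2·(12/5)·(4-(12/5))·(4-2·(12/5))·((12/5)+2·4)+(12/5)²·(4-(12/5))²)/(120·4·1000) = -48/78125 rad
Load 3 — uniform load w=17 kN/m over full span:
  θ_3 = -wx(L-x)(L-2x)/(12EI) = -17·(12/5)·(4-(12/5))·(4-2·(12/5))/(12·1000) = 68/15625 rad
Superposition: θ = Σ θ_i = 626/234375 rad ≈ 0.002671 rad

θ(12/5) = 626/234375 rad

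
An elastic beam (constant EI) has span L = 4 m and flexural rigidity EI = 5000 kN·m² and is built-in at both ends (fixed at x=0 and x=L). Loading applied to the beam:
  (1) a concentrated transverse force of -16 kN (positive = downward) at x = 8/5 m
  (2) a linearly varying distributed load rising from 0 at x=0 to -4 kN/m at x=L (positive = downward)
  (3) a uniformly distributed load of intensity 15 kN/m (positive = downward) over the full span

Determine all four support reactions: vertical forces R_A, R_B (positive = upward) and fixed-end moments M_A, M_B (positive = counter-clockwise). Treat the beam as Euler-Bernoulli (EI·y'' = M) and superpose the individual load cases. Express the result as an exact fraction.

R_A = 2154/125 kN, M_A = 3244/375 kN·m, R_B = 2346/125 kN, M_B = -1332/125 kN·m

Load 1 — point force P=-16 kN at a=8/5 m (b=L-a=12/5):
  R_A = Pb²(3a+b)/L³ = (-16)·(12/5)²·(3·(8/5)+(12/5))/4³ = -1296/125 kN
  M_A = Pab²/L² = (-16)·(8/5)·(12/5)²/4² = -1152/125 kN·m
  R_B = Pa²(a+3b)/L³ = (-16)·(8/5)²·((8/5)+3·(12/5))/4³ = -704/125 kN
  M_B = -Pa²b/L² = -(-16)·(8/5)²·(12/5)/4² = 768/125 kN·m
Load 2 — triangular load w₀=-4 kN/m (0→w₀ over full span):
  R_A = 3w₀L/20 = 3·(-4)·4/20 = -12/5 kN
  M_A = w₀L²/30 = (-4)·4²/30 = -32/15 kN·m
  R_B = 7w₀L/20 = 7·(-4)·4/20 = -28/5 kN
  M_B = -w₀L²/20 = -(-4)·4²/20 = 16/5 kN·m
Load 3 — uniform load w=15 kN/m over full span:
  R_A = wL/2 = 15·4/2 = 30 kN
  M_A = wL²/12 = 15·4²/12 = 20 kN·m
  R_B = wL/2 = 15·4/2 = 30 kN
  M_B = -wL²/12 = -15·4²/12 = -20 kN·m
Superposition: R_A = 2154/125 kN, M_A = 3244/375 kN·m, R_B = 2346/125 kN, M_B = -1332/125 kN·m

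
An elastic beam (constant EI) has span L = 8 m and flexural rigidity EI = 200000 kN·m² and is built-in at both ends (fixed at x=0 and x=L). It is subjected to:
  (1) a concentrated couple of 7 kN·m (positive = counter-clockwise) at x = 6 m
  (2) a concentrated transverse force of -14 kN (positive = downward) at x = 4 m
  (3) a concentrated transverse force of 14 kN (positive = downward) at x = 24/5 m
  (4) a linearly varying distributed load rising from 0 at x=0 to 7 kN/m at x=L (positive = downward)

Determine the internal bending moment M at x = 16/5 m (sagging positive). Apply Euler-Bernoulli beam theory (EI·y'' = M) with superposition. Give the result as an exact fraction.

M(16/5) = 47481/10000 kN·m

Load 1 — applied couple M₀=7 kN·m at a=6 m (b=L-a=2):
  M_1 = R_Ax - M_A  [x≤a] with R_A=63/64, M_A=35/16 = (63/64)·(16/5) - (35/16) = 77/80 kN·m
Load 2 — point force P=-14 kN at a=4 m (b=L-a=4):
  M_2 = Pb²(3a+b)x/L³ - Pab²/L²  [x≤a] = (-14)·4²·(3·4+4)·(16/5)/8³ - (-14)·4·4²/8² = -42/5 kN·m
Load 3 — point force P=14 kN at a=24/5 m (b=L-a=16/5):
  M_3 = Pb²(3a+b)x/L³ - Pab²/L²  [x≤a] = 14·(16/5)²·(3·(24/5)+(16/5))·(16/5)/8³ - 14·(24/5)·(16/5)²/8² = 3136/625 kN·m
Load 4 — triangular load w₀=7 kN/m (0→w₀ over full span):
  M_4 = 3w₀Lx/20 - w₀L²/30 - w₀x³/(6L) = 3·7·8·(16/5)/20 - 7·8²/30 - 7·(16/5)³/(6·8) = 896/125 kN·m
Superposition: M = Σ M_i = 47481/10000 kN·m ≈ 4.748100 kN·m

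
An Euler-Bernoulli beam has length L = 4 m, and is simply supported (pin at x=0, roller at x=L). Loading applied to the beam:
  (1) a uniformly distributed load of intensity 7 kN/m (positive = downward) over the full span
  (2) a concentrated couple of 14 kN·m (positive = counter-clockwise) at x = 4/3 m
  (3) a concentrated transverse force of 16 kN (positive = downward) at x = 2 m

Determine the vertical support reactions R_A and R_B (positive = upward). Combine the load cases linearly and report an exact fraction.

Load 1 — uniform load w=7 kN/m over full span:
  R_A = wL/2 = 7·4/2 = 14 kN
  R_B = wL/2 = 7·4/2 = 14 kN
Load 2 — applied couple M₀=14 kN·m at a=4/3 m (b=L-a=8/3):
  R_A = M₀/L = 14/4 = 7/2 kN
  R_B = -M₀/L = -14/4 = -7/2 kN
Load 3 — point force P=16 kN at a=2 m (b=L-a=2):
  R_A = Pb/L = 16·2/4 = 8 kN
  R_B = Pa/L = 16·2/4 = 8 kN
Superposition: R_A = 51/2 kN, R_B = 37/2 kN

R_A = 51/2 kN, R_B = 37/2 kN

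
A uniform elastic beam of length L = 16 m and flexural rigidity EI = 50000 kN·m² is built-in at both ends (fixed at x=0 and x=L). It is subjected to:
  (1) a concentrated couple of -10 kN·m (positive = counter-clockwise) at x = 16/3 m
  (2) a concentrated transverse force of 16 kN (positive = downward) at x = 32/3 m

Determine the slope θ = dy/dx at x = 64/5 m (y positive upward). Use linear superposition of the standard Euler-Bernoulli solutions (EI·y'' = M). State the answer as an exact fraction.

θ(64/5) = 566/421875 rad

Load 1 — applied couple M₀=-10 kN·m at a=16/3 m (b=L-a=32/3):
  θ_1 = (R_Ax²/2 - M_Ax - M₀(x-a))/EI  [x>a] with R_A=-5/6, M_A=0 = ((-5/6)·(64/5)²/2 - 0·(64/5) - (-10)·((64/5)-(16/3)))/50000 = 2/15625 rad
Load 2 — point force P=16 kN at a=32/3 m (b=L-a=16/3):
  θ_2 = Pa²(L-x)(2bL-(3b+a)(L-x))/(2L³EI)  [x>a] = 16·(32/3)²·(16-(64/5))·(2·(16/3)·16-(3·(16/3)+(32/3))·(16-(64/5)))/(2·16³·50000) = 512/421875 rad
Superposition: θ = Σ θ_i = 566/421875 rad ≈ 0.001342 rad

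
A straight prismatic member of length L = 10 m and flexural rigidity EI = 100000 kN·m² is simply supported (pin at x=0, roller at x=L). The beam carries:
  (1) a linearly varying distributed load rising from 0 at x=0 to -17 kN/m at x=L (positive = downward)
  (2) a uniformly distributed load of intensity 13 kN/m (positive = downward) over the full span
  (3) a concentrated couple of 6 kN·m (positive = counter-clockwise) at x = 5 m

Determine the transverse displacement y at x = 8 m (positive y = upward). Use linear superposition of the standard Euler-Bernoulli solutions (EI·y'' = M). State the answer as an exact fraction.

Load 1 — triangular load w₀=-17 kN/m (0→w₀ over full span):
  y_1 = -w₀x(7L⁴-10L²x²+3x⁴)/(360LEI) = -(-17)·8·(7·10⁴-10·10²·8²+3·8⁴)/(360·10·100000) = 2159/312500 m
Load 2 — uniform load w=13 kN/m over full span:
  y_2 = -wx(L³-2Lx²+x³)/(24EI) = -13·8·(10³-2·10·8²+8³)/(24·100000) = -377/37500 m
Load 3 — applied couple M₀=6 kN·m at a=5 m (b=L-a=5):
  y_3 = (M₀x³/(6L)-M₀(x-a)²/2+C₁x)/EI  [x>a] with C₁=M₀(3b²-L²)/(6L)=-5/2 = (6·8³/(6·10)-6·(8-5)²/2+(-5/2)·8)/100000 = 21/500000 m
Superposition: y = Σ y_i = -23269/7500000 m ≈ -0.003103 m

y(8) = -23269/7500000 m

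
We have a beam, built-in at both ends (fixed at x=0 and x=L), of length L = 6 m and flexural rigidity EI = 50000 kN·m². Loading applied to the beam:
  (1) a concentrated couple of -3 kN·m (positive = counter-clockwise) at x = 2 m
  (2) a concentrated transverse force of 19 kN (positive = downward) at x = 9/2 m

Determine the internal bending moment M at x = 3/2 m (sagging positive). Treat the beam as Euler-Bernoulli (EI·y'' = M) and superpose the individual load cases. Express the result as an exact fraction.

M(3/2) = -121/64 kN·m

Load 1 — applied couple M₀=-3 kN·m at a=2 m (b=L-a=4):
  M_1 = R_Ax - M_A  [x≤a] with R_A=-2/3, M_A=0 = (-2/3)·(3/2) - 0 = -1 kN·m
Load 2 — point force P=19 kN at a=9/2 m (b=L-a=3/2):
  M_2 = Pb²(3a+b)x/L³ - Pab²/L²  [x≤a] = 19·(3/2)²·(3·(9/2)+(3/2))·(3/2)/6³ - 19·(9/2)·(3/2)²/6² = -57/64 kN·m
Superposition: M = Σ M_i = -121/64 kN·m ≈ -1.890625 kN·m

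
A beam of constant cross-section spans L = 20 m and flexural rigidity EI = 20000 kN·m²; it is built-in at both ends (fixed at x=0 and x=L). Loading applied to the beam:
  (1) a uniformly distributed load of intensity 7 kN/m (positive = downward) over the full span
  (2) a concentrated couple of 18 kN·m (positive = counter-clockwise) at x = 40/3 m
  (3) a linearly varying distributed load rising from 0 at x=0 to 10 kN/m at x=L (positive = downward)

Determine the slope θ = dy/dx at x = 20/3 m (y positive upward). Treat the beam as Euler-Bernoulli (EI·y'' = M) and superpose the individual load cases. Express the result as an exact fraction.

θ(20/3) = -3781/121500 rad

Load 1 — uniform load w=7 kN/m over full span:
  θ_1 = -wx(L-x)(L-2x)/(12EI) = -7·(20/3)·(20-(20/3))·(20-2·(20/3))/(12·20000) = -7/405 rad
Load 2 — applied couple M₀=18 kN·m at a=40/3 m (b=L-a=20/3):
  θ_2 = (R_Ax²/2 - M_Ax)/EI  [x≤a] with R_A=6/5, M_A=6 = ((6/5)·(20/3)²/2 - 6·(20/3))/20000 = -1/1500 rad
Load 3 — triangular load w₀=10 kN/m (0→w₀ over full span):
  θ_3 = -w₀(2x(L-x)(L-2x)(x+2L)+x²(L-x)²)/(120LEI) = -10·(2·(20/3)·(20-(20/3))·(20-2·(20/3))·((20/3)+2·20)+(20/3)²·(20-(20/3))²)/(120·20·20000) = -16/1215 rad
Superposition: θ = Σ θ_i = -3781/121500 rad ≈ -0.031119 rad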